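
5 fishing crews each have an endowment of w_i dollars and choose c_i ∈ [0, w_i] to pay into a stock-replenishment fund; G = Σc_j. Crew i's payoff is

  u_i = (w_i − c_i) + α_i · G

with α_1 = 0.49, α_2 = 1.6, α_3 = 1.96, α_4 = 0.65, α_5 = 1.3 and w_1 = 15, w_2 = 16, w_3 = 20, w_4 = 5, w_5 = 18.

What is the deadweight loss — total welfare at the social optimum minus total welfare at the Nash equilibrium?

∂u_i/∂c_i = α_i − 1, so crew i contributes w_i if α_i > 1, else 0.
α_i > 1 for i ∈ {2, 3, 5}; NE contributions (0, 16, 20, 0, 18), G = 54.
W^NE = Σw_i − G^NE + (Σα_i)·G^NE = 74 + 5·54 = 344.
Planner: ∂(Σu_j)/∂c_i = Σα_j − 1 = 5 > 0, so everyone contributes w_i; G^SO = 74, W^SO = 74 + 5·74 = 444.
Deadweight loss = 100.

100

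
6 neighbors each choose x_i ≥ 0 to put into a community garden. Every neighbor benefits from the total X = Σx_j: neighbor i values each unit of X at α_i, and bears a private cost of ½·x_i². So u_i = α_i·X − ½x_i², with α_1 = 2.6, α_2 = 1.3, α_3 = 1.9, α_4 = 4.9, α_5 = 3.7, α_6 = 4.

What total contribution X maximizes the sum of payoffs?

110.4

Planner FOC: ∂(Σu_j)/∂x_i = (Σα_j) − x_i = 0, so x_i^SO = Σα_j = 18.4 for every i; X^SO = 110.4.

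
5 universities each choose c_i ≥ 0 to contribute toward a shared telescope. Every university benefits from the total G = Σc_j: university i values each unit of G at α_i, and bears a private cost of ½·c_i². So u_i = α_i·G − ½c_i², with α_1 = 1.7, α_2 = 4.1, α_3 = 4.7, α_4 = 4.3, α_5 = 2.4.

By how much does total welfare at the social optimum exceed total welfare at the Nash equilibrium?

476.78

University i's FOC: ∂u_i/∂c_i = α_i − c_i = 0, so c_i* = α_i.
NE contributions = (1.7, 4.1, 4.7, 4.3, 2.4); G = 17.2.
W^NE = (Σα)·G − ½Σα_i² = 17.2² − ½·66.04 = 262.82.
Planner sets c_i = Σα_j = 17.2 for every i, so G^SO = 5·17.2 = 86.
W^SO = (Σα)·G^SO − ½·5·(Σα)² = (5/2)·17.2² = 739.6.
Deadweight loss = W^SO − W^NE = 476.78.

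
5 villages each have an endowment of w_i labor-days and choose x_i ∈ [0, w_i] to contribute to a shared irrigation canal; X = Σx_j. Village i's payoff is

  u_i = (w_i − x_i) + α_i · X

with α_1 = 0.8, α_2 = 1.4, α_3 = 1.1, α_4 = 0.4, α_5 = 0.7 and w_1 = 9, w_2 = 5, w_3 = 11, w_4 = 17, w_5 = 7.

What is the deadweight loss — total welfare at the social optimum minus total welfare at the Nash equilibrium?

∂u_i/∂x_i = α_i − 1, so village i contributes w_i if α_i > 1, else 0.
α_i > 1 for i ∈ {2, 3}; NE contributions (0, 5, 11, 0, 0), X = 16.
W^NE = Σw_i − X^NE + (Σα_i)·X^NE = 49 + 3.4·16 = 103.4.
Planner: ∂(Σu_j)/∂x_i = Σα_j − 1 = 3.4 > 0, so everyone contributes w_i; X^SO = 49, W^SO = 49 + 3.4·49 = 215.6.
Deadweight loss = 112.2.

112.2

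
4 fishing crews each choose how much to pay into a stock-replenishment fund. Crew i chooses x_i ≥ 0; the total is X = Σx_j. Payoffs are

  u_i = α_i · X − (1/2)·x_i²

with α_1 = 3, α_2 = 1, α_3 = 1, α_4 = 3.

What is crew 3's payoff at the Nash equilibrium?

7.5

Crew i's FOC: ∂u_i/∂x_i = α_i − x_i = 0, so x_i* = α_i.
NE contributions = (3, 1, 1, 3); X = 8.
u_3 = α_3·X − ½·(x_3)² = 1·8 − ½·1² = 7.5.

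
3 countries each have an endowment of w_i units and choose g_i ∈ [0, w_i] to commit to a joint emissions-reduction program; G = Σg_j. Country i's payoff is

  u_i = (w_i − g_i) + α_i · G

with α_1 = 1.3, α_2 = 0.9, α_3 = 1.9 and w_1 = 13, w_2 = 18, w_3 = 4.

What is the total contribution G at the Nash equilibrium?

∂u_i/∂g_i = α_i − 1, so country i contributes w_i if α_i > 1, else 0.
α_i > 1 for i ∈ {1, 3}; NE contributions (13, 0, 4), G = 17.

17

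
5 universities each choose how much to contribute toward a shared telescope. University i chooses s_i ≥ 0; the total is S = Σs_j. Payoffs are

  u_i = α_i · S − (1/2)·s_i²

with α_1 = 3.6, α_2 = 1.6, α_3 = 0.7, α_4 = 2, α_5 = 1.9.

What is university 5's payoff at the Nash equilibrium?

16.815

University i's FOC: ∂u_i/∂s_i = α_i − s_i = 0, so s_i* = α_i.
NE contributions = (3.6, 1.6, 0.7, 2, 1.9); S = 9.8.
u_5 = α_5·S − ½·(s_5)² = 1.9·9.8 − ½·1.9² = 16.815.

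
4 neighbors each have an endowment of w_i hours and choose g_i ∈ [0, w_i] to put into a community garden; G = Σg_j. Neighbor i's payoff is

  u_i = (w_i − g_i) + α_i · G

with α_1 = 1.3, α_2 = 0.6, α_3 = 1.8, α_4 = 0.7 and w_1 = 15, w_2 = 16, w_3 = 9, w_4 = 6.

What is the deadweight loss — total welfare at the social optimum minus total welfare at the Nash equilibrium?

∂u_i/∂g_i = α_i − 1, so neighbor i contributes w_i if α_i > 1, else 0.
α_i > 1 for i ∈ {1, 3}; NE contributions (15, 0, 9, 0), G = 24.
W^NE = Σw_i − G^NE + (Σα_i)·G^NE = 46 + 3.4·24 = 127.6.
Planner: ∂(Σu_j)/∂g_i = Σα_j − 1 = 3.4 > 0, so everyone contributes w_i; G^SO = 46, W^SO = 46 + 3.4·46 = 202.4.
Deadweight loss = 74.8.

74.8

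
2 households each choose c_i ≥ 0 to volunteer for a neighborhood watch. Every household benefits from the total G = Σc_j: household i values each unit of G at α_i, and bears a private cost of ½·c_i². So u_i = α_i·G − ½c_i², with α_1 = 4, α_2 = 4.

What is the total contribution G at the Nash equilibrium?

8

Household i's FOC: ∂u_i/∂c_i = α_i − c_i = 0, so c_i* = α_i.
NE contributions = (4, 4); G = 8.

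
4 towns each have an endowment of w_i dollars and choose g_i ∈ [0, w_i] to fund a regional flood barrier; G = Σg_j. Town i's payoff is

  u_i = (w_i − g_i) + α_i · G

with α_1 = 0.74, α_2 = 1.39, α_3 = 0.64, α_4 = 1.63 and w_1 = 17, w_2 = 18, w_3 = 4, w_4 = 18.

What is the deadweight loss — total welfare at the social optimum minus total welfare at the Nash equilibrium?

71.4

∂u_i/∂g_i = α_i − 1, so town i contributes w_i if α_i > 1, else 0.
α_i > 1 for i ∈ {2, 4}; NE contributions (0, 18, 0, 18), G = 36.
W^NE = Σw_i − G^NE + (Σα_i)·G^NE = 57 + 3.4·36 = 179.4.
Planner: ∂(Σu_j)/∂g_i = Σα_j − 1 = 3.4 > 0, so everyone contributes w_i; G^SO = 57, W^SO = 57 + 3.4·57 = 250.8.
Deadweight loss = 71.4.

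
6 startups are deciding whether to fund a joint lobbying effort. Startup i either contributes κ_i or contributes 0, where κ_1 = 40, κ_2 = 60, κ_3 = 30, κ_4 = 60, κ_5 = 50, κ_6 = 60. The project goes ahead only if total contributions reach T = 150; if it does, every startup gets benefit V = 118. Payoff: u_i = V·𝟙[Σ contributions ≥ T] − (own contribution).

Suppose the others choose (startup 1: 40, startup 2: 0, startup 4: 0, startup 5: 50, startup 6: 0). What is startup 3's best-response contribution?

0

Others' total = 90. Even contributing 30 gives 120 < 150: no benefit either way.
Best response: 0.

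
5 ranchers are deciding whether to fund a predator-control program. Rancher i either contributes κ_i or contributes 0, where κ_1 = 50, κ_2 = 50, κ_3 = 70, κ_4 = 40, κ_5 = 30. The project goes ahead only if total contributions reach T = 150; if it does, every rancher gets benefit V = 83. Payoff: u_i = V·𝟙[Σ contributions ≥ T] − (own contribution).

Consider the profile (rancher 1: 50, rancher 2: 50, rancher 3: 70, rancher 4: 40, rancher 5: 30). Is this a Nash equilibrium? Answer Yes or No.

No

Total = 240 ≥ 150: provided.
Rancher 1 (pledges 50, payoff 33): dropping to 0 → total 190, payoff 83. Profitable deviation.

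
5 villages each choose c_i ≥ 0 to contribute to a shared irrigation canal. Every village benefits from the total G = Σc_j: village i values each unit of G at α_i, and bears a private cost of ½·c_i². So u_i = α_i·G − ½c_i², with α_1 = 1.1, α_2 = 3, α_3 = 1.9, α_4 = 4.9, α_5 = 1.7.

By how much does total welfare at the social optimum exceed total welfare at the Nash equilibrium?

258.5

Village i's FOC: ∂u_i/∂c_i = α_i − c_i = 0, so c_i* = α_i.
NE contributions = (1.1, 3, 1.9, 4.9, 1.7); G = 12.6.
W^NE = (Σα)·G − ½Σα_i² = 12.6² − ½·40.72 = 138.4.
Planner sets c_i = Σα_j = 12.6 for every i, so G^SO = 5·12.6 = 63.
W^SO = (Σα)·G^SO − ½·5·(Σα)² = (5/2)·12.6² = 396.9.
Deadweight loss = W^SO − W^NE = 258.5.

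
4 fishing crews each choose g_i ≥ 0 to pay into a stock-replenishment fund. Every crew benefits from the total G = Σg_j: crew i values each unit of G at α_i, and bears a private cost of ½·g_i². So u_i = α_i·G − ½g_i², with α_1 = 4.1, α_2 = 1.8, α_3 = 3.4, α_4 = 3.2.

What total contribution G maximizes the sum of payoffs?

50

Planner FOC: ∂(Σu_j)/∂g_i = (Σα_j) − g_i = 0, so g_i^SO = Σα_j = 12.5 for every i; G^SO = 50.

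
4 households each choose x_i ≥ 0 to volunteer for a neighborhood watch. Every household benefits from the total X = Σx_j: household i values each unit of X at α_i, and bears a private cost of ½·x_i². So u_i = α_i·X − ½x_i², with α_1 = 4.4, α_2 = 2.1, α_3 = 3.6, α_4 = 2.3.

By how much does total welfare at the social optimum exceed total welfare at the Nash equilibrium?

Household i's FOC: ∂u_i/∂x_i = α_i − x_i = 0, so x_i* = α_i.
NE contributions = (4.4, 2.1, 3.6, 2.3); X = 12.4.
W^NE = (Σα)·X − ½Σα_i² = 12.4² − ½·42.02 = 132.75.
Planner sets x_i = Σα_j = 12.4 for every i, so X^SO = 4·12.4 = 49.6.
W^SO = (Σα)·X^SO − ½·4·(Σα)² = (4/2)·12.4² = 307.52.
Deadweight loss = W^SO − W^NE = 174.77.

174.77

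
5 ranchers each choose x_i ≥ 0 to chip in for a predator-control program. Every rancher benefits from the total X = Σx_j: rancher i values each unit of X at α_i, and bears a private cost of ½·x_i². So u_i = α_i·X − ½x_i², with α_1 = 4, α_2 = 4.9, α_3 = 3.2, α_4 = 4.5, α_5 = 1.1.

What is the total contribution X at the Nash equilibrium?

17.7

Rancher i's FOC: ∂u_i/∂x_i = α_i − x_i = 0, so x_i* = α_i.
NE contributions = (4, 4.9, 3.2, 4.5, 1.1); X = 17.7.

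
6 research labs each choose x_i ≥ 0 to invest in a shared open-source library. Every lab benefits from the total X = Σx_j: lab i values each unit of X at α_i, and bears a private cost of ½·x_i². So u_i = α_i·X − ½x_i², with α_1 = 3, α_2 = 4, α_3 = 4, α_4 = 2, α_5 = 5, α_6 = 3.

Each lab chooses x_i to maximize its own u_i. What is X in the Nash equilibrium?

Lab i's FOC: ∂u_i/∂x_i = α_i − x_i = 0, so x_i* = α_i.
NE contributions = (3, 4, 4, 2, 5, 3); X = 21.

21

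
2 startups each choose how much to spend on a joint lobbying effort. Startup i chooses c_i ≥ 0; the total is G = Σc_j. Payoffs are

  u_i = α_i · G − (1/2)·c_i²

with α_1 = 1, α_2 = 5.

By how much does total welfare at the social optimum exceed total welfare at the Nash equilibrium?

13

Startup i's FOC: ∂u_i/∂c_i = α_i − c_i = 0, so c_i* = α_i.
NE contributions = (1, 5); G = 6.
W^NE = (Σα)·G − ½Σα_i² = 6² − ½·26 = 23.
Planner sets c_i = Σα_j = 6 for every i, so G^SO = 2·6 = 12.
W^SO = (Σα)·G^SO − ½·2·(Σα)² = (2/2)·6² = 36.
Deadweight loss = W^SO − W^NE = 13.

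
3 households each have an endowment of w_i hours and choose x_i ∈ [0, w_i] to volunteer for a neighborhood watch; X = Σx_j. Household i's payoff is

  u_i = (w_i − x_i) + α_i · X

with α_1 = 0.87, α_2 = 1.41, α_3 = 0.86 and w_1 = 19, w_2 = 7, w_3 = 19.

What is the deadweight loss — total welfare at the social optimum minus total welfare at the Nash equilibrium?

81.32

∂u_i/∂x_i = α_i − 1, so household i contributes w_i if α_i > 1, else 0.
α_i > 1 for i ∈ {2}; NE contributions (0, 7, 0), X = 7.
W^NE = Σw_i − X^NE + (Σα_i)·X^NE = 45 + 2.14·7 = 59.98.
Planner: ∂(Σu_j)/∂x_i = Σα_j − 1 = 2.14 > 0, so everyone contributes w_i; X^SO = 45, W^SO = 45 + 2.14·45 = 141.3.
Deadweight loss = 81.32.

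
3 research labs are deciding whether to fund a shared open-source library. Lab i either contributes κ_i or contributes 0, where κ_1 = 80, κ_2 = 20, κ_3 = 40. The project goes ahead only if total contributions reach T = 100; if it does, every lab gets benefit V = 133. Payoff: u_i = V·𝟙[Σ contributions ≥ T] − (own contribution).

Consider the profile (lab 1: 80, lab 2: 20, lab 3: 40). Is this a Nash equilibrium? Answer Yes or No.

Total = 140 ≥ 100: provided.
Lab 1 (pledges 80, payoff 53): dropping to 0 → total 60, payoff 0. No gain.
Lab 2 (pledges 20, payoff 113): dropping to 0 → total 120, payoff 133. Profitable deviation.

No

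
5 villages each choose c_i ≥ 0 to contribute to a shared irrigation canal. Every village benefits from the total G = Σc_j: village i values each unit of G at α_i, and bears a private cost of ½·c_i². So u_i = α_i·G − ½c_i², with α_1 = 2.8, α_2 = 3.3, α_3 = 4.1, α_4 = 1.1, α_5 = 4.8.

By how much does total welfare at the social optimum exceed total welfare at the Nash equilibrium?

Village i's FOC: ∂u_i/∂c_i = α_i − c_i = 0, so c_i* = α_i.
NE contributions = (2.8, 3.3, 4.1, 1.1, 4.8); G = 16.1.
W^NE = (Σα)·G − ½Σα_i² = 16.1² − ½·59.79 = 229.315.
Planner sets c_i = Σα_j = 16.1 for every i, so G^SO = 5·16.1 = 80.5.
W^SO = (Σα)·G^SO − ½·5·(Σα)² = (5/2)·16.1² = 648.025.
Deadweight loss = W^SO − W^NE = 418.71.

418.71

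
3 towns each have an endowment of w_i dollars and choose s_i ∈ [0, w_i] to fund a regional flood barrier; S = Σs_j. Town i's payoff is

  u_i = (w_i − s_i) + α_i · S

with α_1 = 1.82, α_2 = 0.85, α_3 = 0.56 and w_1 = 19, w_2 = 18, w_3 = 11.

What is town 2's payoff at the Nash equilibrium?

34.15

∂u_i/∂s_i = α_i − 1, so town i contributes w_i if α_i > 1, else 0.
α_i > 1 for i ∈ {1}; NE contributions (19, 0, 0), S = 19.
u_2 = (18 − 0) + 0.85·19 = 34.15.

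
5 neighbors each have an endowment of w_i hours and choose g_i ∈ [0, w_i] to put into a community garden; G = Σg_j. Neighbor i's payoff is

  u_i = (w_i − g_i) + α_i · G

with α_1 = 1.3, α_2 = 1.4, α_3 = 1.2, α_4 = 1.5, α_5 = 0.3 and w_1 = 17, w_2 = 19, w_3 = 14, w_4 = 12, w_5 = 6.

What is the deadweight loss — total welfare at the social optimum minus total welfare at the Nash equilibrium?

∂u_i/∂g_i = α_i − 1, so neighbor i contributes w_i if α_i > 1, else 0.
α_i > 1 for i ∈ {1, 2, 3, 4}; NE contributions (17, 19, 14, 12, 0), G = 62.
W^NE = Σw_i − G^NE + (Σα_i)·G^NE = 68 + 4.7·62 = 359.4.
Planner: ∂(Σu_j)/∂g_i = Σα_j − 1 = 4.7 > 0, so everyone contributes w_i; G^SO = 68, W^SO = 68 + 4.7·68 = 387.6.
Deadweight loss = 28.2.

28.2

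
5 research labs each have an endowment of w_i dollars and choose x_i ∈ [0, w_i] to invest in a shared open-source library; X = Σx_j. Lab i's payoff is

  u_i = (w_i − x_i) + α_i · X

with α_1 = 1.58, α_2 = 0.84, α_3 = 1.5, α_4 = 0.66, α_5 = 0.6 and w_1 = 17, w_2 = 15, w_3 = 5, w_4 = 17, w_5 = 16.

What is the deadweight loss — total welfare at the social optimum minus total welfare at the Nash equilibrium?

200.64

∂u_i/∂x_i = α_i − 1, so lab i contributes w_i if α_i > 1, else 0.
α_i > 1 for i ∈ {1, 3}; NE contributions (17, 0, 5, 0, 0), X = 22.
W^NE = Σw_i − X^NE + (Σα_i)·X^NE = 70 + 4.18·22 = 161.96.
Planner: ∂(Σu_j)/∂x_i = Σα_j − 1 = 4.18 > 0, so everyone contributes w_i; X^SO = 70, W^SO = 70 + 4.18·70 = 362.6.
Deadweight loss = 200.64.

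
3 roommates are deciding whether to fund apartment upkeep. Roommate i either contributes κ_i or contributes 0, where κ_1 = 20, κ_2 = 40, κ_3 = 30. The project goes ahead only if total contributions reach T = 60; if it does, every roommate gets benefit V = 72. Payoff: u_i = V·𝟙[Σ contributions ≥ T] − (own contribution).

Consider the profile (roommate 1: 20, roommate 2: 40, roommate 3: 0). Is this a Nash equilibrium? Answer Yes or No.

Total = 60 ≥ 60: provided.
Roommate 1 (pledges 20, payoff 52): dropping to 0 → total 40, payoff 0. No gain.
Roommate 2 (pledges 40, payoff 32): dropping to 0 → total 20, payoff 0. No gain.
Roommate 3 (pledges 0, payoff 72): pledging 30 → total 90, payoff 42. No gain.

Yes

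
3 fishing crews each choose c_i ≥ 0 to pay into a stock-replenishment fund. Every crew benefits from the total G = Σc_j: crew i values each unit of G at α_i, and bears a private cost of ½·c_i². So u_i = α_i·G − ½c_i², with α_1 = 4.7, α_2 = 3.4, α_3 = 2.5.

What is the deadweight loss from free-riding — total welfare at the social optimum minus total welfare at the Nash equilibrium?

Crew i's FOC: ∂u_i/∂c_i = α_i − c_i = 0, so c_i* = α_i.
NE contributions = (4.7, 3.4, 2.5); G = 10.6.
W^NE = (Σα)·G − ½Σα_i² = 10.6² − ½·39.9 = 92.41.
Planner sets c_i = Σα_j = 10.6 for every i, so G^SO = 3·10.6 = 31.8.
W^SO = (Σα)·G^SO − ½·3·(Σα)² = (3/2)·10.6² = 168.54.
Deadweight loss = W^SO − W^NE = 76.13.

76.13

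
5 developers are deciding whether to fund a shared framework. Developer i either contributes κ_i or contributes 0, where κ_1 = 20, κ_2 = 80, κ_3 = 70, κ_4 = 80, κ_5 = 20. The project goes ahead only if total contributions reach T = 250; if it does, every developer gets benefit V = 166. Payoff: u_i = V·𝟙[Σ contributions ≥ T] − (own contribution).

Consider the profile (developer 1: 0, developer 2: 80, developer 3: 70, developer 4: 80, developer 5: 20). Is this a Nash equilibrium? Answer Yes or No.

Total = 250 ≥ 250: provided.
Developer 1 (pledges 0, payoff 166): pledging 20 → total 270, payoff 146. No gain.
Developer 2 (pledges 80, payoff 86): dropping to 0 → total 170, payoff 0. No gain.
Developer 3 (pledges 70, payoff 96): dropping to 0 → total 180, payoff 0. No gain.
Developer 4 (pledges 80, payoff 86): dropping to 0 → total 170, payoff 0. No gain.
Developer 5 (pledges 20, payoff 146): dropping to 0 → total 230, payoff 0. No gain.

Yes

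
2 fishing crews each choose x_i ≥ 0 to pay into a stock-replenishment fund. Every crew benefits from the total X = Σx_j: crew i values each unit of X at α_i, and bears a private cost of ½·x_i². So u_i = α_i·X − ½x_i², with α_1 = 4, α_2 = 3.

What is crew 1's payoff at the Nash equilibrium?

Crew i's FOC: ∂u_i/∂x_i = α_i − x_i = 0, so x_i* = α_i.
NE contributions = (4, 3); X = 7.
u_1 = α_1·X − ½·(x_1)² = 4·7 − ½·4² = 20.

20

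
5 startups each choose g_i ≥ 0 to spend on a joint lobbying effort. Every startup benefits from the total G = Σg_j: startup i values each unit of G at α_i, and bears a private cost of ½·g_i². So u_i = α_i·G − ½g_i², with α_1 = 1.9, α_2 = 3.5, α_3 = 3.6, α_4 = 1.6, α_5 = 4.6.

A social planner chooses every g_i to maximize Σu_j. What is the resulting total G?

Planner FOC: ∂(Σu_j)/∂g_i = (Σα_j) − g_i = 0, so g_i^SO = Σα_j = 15.2 for every i; G^SO = 76.

76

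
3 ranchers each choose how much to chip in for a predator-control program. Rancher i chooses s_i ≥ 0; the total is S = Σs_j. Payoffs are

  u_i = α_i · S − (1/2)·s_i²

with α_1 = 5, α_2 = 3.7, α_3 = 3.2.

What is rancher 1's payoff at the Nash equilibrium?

Rancher i's FOC: ∂u_i/∂s_i = α_i − s_i = 0, so s_i* = α_i.
NE contributions = (5, 3.7, 3.2); S = 11.9.
u_1 = α_1·S − ½·(s_1)² = 5·11.9 − ½·5² = 47.

47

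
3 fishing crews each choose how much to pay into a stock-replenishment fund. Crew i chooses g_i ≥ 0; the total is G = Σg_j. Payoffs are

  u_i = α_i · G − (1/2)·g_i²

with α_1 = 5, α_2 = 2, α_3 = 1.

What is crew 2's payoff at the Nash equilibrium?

14

Crew i's FOC: ∂u_i/∂g_i = α_i − g_i = 0, so g_i* = α_i.
NE contributions = (5, 2, 1); G = 8.
u_2 = α_2·G − ½·(g_2)² = 2·8 − ½·2² = 14.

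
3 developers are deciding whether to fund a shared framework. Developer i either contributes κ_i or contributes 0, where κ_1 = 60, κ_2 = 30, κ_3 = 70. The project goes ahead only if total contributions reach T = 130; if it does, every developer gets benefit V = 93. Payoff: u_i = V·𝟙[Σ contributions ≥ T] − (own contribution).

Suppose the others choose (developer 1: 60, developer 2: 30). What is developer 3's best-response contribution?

70

Others' total = 90. Contributing 70 brings total to 160 ≥ 130: gain V − κ_3 = 23.
Best response: 70.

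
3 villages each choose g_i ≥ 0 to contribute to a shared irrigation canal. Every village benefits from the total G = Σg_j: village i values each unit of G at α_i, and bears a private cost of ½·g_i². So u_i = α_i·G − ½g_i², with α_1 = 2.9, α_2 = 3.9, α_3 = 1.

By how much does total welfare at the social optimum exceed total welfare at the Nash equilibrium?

42.73

Village i's FOC: ∂u_i/∂g_i = α_i − g_i = 0, so g_i* = α_i.
NE contributions = (2.9, 3.9, 1); G = 7.8.
W^NE = (Σα)·G − ½Σα_i² = 7.8² − ½·24.62 = 48.53.
Planner sets g_i = Σα_j = 7.8 for every i, so G^SO = 3·7.8 = 23.4.
W^SO = (Σα)·G^SO − ½·3·(Σα)² = (3/2)·7.8² = 91.26.
Deadweight loss = W^SO − W^NE = 42.73.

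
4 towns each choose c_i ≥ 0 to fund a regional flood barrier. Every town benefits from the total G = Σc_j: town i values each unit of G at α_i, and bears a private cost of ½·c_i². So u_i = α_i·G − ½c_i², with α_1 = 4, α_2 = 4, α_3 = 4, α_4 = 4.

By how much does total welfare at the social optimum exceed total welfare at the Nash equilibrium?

288

Town i's FOC: ∂u_i/∂c_i = α_i − c_i = 0, so c_i* = α_i.
NE contributions = (4, 4, 4, 4); G = 16.
W^NE = (Σα)·G − ½Σα_i² = 16² − ½·64 = 224.
Planner sets c_i = Σα_j = 16 for every i, so G^SO = 4·16 = 64.
W^SO = (Σα)·G^SO − ½·4·(Σα)² = (4/2)·16² = 512.
Deadweight loss = W^SO − W^NE = 288.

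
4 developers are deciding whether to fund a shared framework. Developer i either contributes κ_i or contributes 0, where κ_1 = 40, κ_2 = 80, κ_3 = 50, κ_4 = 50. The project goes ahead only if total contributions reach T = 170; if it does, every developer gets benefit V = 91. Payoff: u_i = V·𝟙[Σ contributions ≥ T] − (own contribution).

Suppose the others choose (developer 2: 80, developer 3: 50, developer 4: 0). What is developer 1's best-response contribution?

Others' total = 130. Contributing 40 brings total to 170 ≥ 170: gain V − κ_1 = 51.
Best response: 40.

40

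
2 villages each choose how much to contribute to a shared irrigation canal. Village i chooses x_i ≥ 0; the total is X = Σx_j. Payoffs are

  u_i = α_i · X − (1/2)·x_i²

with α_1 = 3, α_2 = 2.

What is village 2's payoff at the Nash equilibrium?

Village i's FOC: ∂u_i/∂x_i = α_i − x_i = 0, so x_i* = α_i.
NE contributions = (3, 2); X = 5.
u_2 = α_2·X − ½·(x_2)² = 2·5 − ½·2² = 8.

8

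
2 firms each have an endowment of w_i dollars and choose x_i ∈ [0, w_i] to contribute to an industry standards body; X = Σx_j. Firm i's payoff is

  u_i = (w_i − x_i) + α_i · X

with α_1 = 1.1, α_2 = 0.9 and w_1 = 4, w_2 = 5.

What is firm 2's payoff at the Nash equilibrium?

∂u_i/∂x_i = α_i − 1, so firm i contributes w_i if α_i > 1, else 0.
α_i > 1 for i ∈ {1}; NE contributions (4, 0), X = 4.
u_2 = (5 − 0) + 0.9·4 = 8.6.

8.6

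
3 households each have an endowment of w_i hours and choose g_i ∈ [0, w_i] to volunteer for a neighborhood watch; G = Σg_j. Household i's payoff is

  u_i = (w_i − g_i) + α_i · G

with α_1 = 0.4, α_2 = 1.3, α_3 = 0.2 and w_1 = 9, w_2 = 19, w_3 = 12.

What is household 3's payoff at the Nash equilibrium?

∂u_i/∂g_i = α_i − 1, so household i contributes w_i if α_i > 1, else 0.
α_i > 1 for i ∈ {2}; NE contributions (0, 19, 0), G = 19.
u_3 = (12 − 0) + 0.2·19 = 15.8.

15.8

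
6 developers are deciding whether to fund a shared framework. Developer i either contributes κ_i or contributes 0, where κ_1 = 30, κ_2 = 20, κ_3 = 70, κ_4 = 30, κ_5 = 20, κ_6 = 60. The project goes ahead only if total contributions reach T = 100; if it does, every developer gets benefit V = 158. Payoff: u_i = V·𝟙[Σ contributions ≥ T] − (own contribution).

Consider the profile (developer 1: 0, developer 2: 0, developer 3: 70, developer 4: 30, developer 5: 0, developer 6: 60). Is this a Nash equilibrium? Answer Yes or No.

No

Total = 160 ≥ 100: provided.
Developer 1 (pledges 0, payoff 158): pledging 30 → total 190, payoff 128. No gain.
Developer 2 (pledges 0, payoff 158): pledging 20 → total 180, payoff 138. No gain.
Developer 3 (pledges 70, payoff 88): dropping to 0 → total 90, payoff 0. No gain.
Developer 4 (pledges 30, payoff 128): dropping to 0 → total 130, payoff 158. Profitable deviation.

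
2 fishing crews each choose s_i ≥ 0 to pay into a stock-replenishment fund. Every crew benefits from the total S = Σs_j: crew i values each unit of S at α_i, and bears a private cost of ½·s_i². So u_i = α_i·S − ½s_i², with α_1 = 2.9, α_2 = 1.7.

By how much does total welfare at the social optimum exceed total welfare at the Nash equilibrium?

Crew i's FOC: ∂u_i/∂s_i = α_i − s_i = 0, so s_i* = α_i.
NE contributions = (2.9, 1.7); S = 4.6.
W^NE = (Σα)·S − ½Σα_i² = 4.6² − ½·11.3 = 15.51.
Planner sets s_i = Σα_j = 4.6 for every i, so S^SO = 2·4.6 = 9.2.
W^SO = (Σα)·S^SO − ½·2·(Σα)² = (2/2)·4.6² = 21.16.
Deadweight loss = W^SO − W^NE = 5.65.

5.65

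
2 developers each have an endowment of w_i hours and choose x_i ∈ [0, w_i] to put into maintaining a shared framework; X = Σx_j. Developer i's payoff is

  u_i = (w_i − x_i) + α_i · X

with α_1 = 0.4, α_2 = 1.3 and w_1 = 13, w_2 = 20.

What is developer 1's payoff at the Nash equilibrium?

∂u_i/∂x_i = α_i − 1, so developer i contributes w_i if α_i > 1, else 0.
α_i > 1 for i ∈ {2}; NE contributions (0, 20), X = 20.
u_1 = (13 − 0) + 0.4·20 = 21.

21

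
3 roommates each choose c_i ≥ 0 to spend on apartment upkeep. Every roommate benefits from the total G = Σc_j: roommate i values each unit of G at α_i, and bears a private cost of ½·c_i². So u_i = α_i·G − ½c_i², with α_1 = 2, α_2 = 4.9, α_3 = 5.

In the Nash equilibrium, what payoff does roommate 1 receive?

Roommate i's FOC: ∂u_i/∂c_i = α_i − c_i = 0, so c_i* = α_i.
NE contributions = (2, 4.9, 5); G = 11.9.
u_1 = α_1·G − ½·(c_1)² = 2·11.9 − ½·2² = 21.8.

21.8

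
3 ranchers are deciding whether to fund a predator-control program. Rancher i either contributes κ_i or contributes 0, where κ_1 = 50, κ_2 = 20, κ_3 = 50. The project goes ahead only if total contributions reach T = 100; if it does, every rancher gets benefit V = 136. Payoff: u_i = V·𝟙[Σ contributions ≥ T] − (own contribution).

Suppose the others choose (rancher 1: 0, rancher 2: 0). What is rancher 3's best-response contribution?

Others' total = 0. Even contributing 50 gives 50 < 100: no benefit either way.
Best response: 0.

0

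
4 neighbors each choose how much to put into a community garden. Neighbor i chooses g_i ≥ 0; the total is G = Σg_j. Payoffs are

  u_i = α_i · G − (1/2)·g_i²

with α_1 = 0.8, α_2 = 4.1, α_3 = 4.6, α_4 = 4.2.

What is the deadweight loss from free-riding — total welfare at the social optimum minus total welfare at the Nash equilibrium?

Neighbor i's FOC: ∂u_i/∂g_i = α_i − g_i = 0, so g_i* = α_i.
NE contributions = (0.8, 4.1, 4.6, 4.2); G = 13.7.
W^NE = (Σα)·G − ½Σα_i² = 13.7² − ½·56.25 = 159.565.
Planner sets g_i = Σα_j = 13.7 for every i, so G^SO = 4·13.7 = 54.8.
W^SO = (Σα)·G^SO − ½·4·(Σα)² = (4/2)·13.7² = 375.38.
Deadweight loss = W^SO − W^NE = 215.815.

215.815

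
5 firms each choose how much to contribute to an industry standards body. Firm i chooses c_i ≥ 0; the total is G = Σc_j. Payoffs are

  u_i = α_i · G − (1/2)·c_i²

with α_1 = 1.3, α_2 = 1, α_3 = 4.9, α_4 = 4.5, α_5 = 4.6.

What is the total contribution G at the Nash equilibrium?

16.3

Firm i's FOC: ∂u_i/∂c_i = α_i − c_i = 0, so c_i* = α_i.
NE contributions = (1.3, 1, 4.9, 4.5, 4.6); G = 16.3.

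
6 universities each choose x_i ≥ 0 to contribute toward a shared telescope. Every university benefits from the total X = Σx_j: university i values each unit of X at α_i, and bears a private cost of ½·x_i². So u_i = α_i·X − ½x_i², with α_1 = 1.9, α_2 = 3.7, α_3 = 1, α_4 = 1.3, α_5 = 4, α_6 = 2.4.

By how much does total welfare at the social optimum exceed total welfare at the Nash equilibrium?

University i's FOC: ∂u_i/∂x_i = α_i − x_i = 0, so x_i* = α_i.
NE contributions = (1.9, 3.7, 1, 1.3, 4, 2.4); X = 14.3.
W^NE = (Σα)·X − ½Σα_i² = 14.3² − ½·41.75 = 183.615.
Planner sets x_i = Σα_j = 14.3 for every i, so X^SO = 6·14.3 = 85.8.
W^SO = (Σα)·X^SO − ½·6·(Σα)² = (6/2)·14.3² = 613.47.
Deadweight loss = W^SO − W^NE = 429.855.

429.855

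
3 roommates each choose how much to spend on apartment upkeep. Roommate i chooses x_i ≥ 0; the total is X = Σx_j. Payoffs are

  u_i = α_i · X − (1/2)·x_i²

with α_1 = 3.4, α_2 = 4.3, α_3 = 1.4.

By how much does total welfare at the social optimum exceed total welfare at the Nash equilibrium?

57.41

Roommate i's FOC: ∂u_i/∂x_i = α_i − x_i = 0, so x_i* = α_i.
NE contributions = (3.4, 4.3, 1.4); X = 9.1.
W^NE = (Σα)·X − ½Σα_i² = 9.1² − ½·32.01 = 66.805.
Planner sets x_i = Σα_j = 9.1 for every i, so X^SO = 3·9.1 = 27.3.
W^SO = (Σα)·X^SO − ½·3·(Σα)² = (3/2)·9.1² = 124.215.
Deadweight loss = W^SO − W^NE = 57.41.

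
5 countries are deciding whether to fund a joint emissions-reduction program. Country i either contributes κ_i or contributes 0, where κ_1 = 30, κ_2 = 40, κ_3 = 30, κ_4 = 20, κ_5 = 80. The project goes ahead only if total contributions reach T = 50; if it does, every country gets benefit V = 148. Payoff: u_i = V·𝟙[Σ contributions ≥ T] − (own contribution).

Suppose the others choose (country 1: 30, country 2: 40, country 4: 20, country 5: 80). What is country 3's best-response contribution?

Others' total = 170 ≥ 50; contributing adds cost 30 for no extra benefit.
Best response: 0.

0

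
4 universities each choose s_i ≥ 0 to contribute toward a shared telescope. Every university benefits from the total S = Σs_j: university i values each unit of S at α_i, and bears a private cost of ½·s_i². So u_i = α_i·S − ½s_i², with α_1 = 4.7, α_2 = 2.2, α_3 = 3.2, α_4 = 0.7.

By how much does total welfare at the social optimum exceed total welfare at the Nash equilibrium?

University i's FOC: ∂u_i/∂s_i = α_i − s_i = 0, so s_i* = α_i.
NE contributions = (4.7, 2.2, 3.2, 0.7); S = 10.8.
W^NE = (Σα)·S − ½Σα_i² = 10.8² − ½·37.66 = 97.81.
Planner sets s_i = Σα_j = 10.8 for every i, so S^SO = 4·10.8 = 43.2.
W^SO = (Σα)·S^SO − ½·4·(Σα)² = (4/2)·10.8² = 233.28.
Deadweight loss = W^SO − W^NE = 135.47.

135.47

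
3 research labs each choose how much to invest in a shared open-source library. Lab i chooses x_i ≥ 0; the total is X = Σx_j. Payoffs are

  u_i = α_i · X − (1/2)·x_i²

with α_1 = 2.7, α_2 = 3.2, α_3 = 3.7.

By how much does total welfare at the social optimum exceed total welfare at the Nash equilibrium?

Lab i's FOC: ∂u_i/∂x_i = α_i − x_i = 0, so x_i* = α_i.
NE contributions = (2.7, 3.2, 3.7); X = 9.6.
W^NE = (Σα)·X − ½Σα_i² = 9.6² − ½·31.22 = 76.55.
Planner sets x_i = Σα_j = 9.6 for every i, so X^SO = 3·9.6 = 28.8.
W^SO = (Σα)·X^SO − ½·3·(Σα)² = (3/2)·9.6² = 138.24.
Deadweight loss = W^SO − W^NE = 61.69.

61.69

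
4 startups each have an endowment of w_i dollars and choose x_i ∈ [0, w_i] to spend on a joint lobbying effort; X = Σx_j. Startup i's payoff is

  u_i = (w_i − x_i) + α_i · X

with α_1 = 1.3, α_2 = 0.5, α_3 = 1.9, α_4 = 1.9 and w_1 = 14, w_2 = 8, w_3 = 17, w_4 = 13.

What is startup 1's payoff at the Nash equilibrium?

57.2

∂u_i/∂x_i = α_i − 1, so startup i contributes w_i if α_i > 1, else 0.
α_i > 1 for i ∈ {1, 3, 4}; NE contributions (14, 0, 17, 13), X = 44.
u_1 = (14 − 14) + 1.3·44 = 57.2.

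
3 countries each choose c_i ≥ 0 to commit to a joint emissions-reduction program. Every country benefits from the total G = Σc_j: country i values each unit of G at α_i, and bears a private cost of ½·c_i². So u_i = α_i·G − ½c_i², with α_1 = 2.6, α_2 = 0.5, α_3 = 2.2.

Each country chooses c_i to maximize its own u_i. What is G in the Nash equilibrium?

Country i's FOC: ∂u_i/∂c_i = α_i − c_i = 0, so c_i* = α_i.
NE contributions = (2.6, 0.5, 2.2); G = 5.3.

5.3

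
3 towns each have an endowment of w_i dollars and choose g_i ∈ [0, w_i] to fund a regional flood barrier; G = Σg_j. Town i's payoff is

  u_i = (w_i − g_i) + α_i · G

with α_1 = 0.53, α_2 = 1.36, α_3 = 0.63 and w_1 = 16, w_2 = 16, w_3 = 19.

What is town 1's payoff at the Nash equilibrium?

∂u_i/∂g_i = α_i − 1, so town i contributes w_i if α_i > 1, else 0.
α_i > 1 for i ∈ {2}; NE contributions (0, 16, 0), G = 16.
u_1 = (16 − 0) + 0.53·16 = 24.48.

24.48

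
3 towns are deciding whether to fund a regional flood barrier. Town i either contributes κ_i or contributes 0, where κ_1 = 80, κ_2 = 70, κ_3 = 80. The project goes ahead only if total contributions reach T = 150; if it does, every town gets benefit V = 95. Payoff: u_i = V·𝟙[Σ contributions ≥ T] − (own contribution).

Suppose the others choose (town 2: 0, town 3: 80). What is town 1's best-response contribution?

Others' total = 80. Contributing 80 brings total to 160 ≥ 150: gain V − κ_1 = 15.
Best response: 80.

80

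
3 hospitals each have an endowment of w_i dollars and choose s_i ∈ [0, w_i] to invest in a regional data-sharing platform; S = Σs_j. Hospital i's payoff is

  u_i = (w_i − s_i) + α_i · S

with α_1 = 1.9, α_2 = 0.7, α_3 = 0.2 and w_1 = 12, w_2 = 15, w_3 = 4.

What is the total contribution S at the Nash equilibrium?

∂u_i/∂s_i = α_i − 1, so hospital i contributes w_i if α_i > 1, else 0.
α_i > 1 for i ∈ {1}; NE contributions (12, 0, 0), S = 12.

12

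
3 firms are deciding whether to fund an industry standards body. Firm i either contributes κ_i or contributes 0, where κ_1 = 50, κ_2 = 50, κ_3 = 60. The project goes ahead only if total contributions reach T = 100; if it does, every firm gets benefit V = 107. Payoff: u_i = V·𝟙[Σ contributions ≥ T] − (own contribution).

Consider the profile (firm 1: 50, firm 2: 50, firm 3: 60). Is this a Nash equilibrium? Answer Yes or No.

No

Total = 160 ≥ 100: provided.
Firm 1 (pledges 50, payoff 57): dropping to 0 → total 110, payoff 107. Profitable deviation.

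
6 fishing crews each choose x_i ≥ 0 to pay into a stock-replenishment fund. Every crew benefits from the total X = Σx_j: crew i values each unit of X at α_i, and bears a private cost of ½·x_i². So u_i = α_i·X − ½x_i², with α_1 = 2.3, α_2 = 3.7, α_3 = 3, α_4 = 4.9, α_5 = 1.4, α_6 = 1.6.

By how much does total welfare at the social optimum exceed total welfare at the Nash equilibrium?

Crew i's FOC: ∂u_i/∂x_i = α_i − x_i = 0, so x_i* = α_i.
NE contributions = (2.3, 3.7, 3, 4.9, 1.4, 1.6); X = 16.9.
W^NE = (Σα)·X − ½Σα_i² = 16.9² − ½·56.51 = 257.355.
Planner sets x_i = Σα_j = 16.9 for every i, so X^SO = 6·16.9 = 101.4.
W^SO = (Σα)·X^SO − ½·6·(Σα)² = (6/2)·16.9² = 856.83.
Deadweight loss = W^SO − W^NE = 599.475.

599.475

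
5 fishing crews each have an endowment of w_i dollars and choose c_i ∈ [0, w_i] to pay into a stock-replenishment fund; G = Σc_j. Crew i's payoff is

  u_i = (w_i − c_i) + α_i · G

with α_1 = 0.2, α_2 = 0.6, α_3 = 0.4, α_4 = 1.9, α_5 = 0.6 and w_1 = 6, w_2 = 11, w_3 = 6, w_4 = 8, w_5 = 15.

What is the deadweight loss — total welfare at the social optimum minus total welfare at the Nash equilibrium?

102.6

∂u_i/∂c_i = α_i − 1, so crew i contributes w_i if α_i > 1, else 0.
α_i > 1 for i ∈ {4}; NE contributions (0, 0, 0, 8, 0), G = 8.
W^NE = Σw_i − G^NE + (Σα_i)·G^NE = 46 + 2.7·8 = 67.6.
Planner: ∂(Σu_j)/∂c_i = Σα_j − 1 = 2.7 > 0, so everyone contributes w_i; G^SO = 46, W^SO = 46 + 2.7·46 = 170.2.
Deadweight loss = 102.6.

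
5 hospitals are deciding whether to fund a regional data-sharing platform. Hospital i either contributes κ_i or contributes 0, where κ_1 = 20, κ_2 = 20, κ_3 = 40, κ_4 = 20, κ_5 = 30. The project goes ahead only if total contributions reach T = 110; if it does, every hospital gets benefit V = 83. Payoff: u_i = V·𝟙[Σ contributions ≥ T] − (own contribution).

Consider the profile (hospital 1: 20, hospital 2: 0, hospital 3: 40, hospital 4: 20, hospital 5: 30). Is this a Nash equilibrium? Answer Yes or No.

Total = 110 ≥ 110: provided.
Hospital 1 (pledges 20, payoff 63): dropping to 0 → total 90, payoff 0. No gain.
Hospital 2 (pledges 0, payoff 83): pledging 20 → total 130, payoff 63. No gain.
Hospital 3 (pledges 40, payoff 43): dropping to 0 → total 70, payoff 0. No gain.
Hospital 4 (pledges 20, payoff 63): dropping to 0 → total 90, payoff 0. No gain.
Hospital 5 (pledges 30, payoff 53): dropping to 0 → total 80, payoff 0. No gain.

Yes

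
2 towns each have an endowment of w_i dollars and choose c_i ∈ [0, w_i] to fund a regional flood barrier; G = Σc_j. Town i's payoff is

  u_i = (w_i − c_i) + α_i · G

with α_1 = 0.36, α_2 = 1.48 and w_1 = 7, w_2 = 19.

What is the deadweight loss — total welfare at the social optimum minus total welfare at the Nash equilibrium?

∂u_i/∂c_i = α_i − 1, so town i contributes w_i if α_i > 1, else 0.
α_i > 1 for i ∈ {2}; NE contributions (0, 19), G = 19.
W^NE = Σw_i − G^NE + (Σα_i)·G^NE = 26 + 0.84·19 = 41.96.
Planner: ∂(Σu_j)/∂c_i = Σα_j − 1 = 0.84 > 0, so everyone contributes w_i; G^SO = 26, W^SO = 26 + 0.84·26 = 47.84.
Deadweight loss = 5.88.

5.88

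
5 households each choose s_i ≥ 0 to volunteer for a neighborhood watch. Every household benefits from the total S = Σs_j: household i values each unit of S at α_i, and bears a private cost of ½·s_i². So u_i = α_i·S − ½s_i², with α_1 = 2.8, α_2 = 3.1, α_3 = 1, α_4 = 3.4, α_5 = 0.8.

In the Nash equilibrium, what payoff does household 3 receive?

10.6

Household i's FOC: ∂u_i/∂s_i = α_i − s_i = 0, so s_i* = α_i.
NE contributions = (2.8, 3.1, 1, 3.4, 0.8); S = 11.1.
u_3 = α_3·S − ½·(s_3)² = 1·11.1 − ½·1² = 10.6.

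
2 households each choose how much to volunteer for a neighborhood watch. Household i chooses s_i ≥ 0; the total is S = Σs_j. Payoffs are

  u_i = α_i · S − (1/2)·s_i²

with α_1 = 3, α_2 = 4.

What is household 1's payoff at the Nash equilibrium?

16.5

Household i's FOC: ∂u_i/∂s_i = α_i − s_i = 0, so s_i* = α_i.
NE contributions = (3, 4); S = 7.
u_1 = α_1·S − ½·(s_1)² = 3·7 − ½·3² = 16.5.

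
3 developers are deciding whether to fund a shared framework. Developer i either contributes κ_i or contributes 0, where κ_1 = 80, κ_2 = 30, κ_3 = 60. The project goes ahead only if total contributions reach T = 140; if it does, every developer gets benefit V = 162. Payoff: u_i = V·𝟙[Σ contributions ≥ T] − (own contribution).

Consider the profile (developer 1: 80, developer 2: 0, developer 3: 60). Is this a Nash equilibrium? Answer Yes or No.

Total = 140 ≥ 140: provided.
Developer 1 (pledges 80, payoff 82): dropping to 0 → total 60, payoff 0. No gain.
Developer 2 (pledges 0, payoff 162): pledging 30 → total 170, payoff 132. No gain.
Developer 3 (pledges 60, payoff 102): dropping to 0 → total 80, payoff 0. No gain.

Yes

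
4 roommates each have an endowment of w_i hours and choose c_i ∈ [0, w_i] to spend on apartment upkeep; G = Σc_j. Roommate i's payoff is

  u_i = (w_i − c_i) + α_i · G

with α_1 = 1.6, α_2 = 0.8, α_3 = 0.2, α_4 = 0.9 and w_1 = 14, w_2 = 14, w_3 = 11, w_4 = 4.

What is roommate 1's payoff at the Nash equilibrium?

∂u_i/∂c_i = α_i − 1, so roommate i contributes w_i if α_i > 1, else 0.
α_i > 1 for i ∈ {1}; NE contributions (14, 0, 0, 0), G = 14.
u_1 = (14 − 14) + 1.6·14 = 22.4.

22.4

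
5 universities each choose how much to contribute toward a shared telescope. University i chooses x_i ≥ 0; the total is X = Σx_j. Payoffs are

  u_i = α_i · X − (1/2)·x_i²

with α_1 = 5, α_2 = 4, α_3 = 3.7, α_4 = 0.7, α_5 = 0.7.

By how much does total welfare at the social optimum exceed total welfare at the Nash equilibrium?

326.05

University i's FOC: ∂u_i/∂x_i = α_i − x_i = 0, so x_i* = α_i.
NE contributions = (5, 4, 3.7, 0.7, 0.7); X = 14.1.
W^NE = (Σα)·X − ½Σα_i² = 14.1² − ½·55.67 = 170.975.
Planner sets x_i = Σα_j = 14.1 for every i, so X^SO = 5·14.1 = 70.5.
W^SO = (Σα)·X^SO − ½·5·(Σα)² = (5/2)·14.1² = 497.025.
Deadweight loss = W^SO − W^NE = 326.05.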